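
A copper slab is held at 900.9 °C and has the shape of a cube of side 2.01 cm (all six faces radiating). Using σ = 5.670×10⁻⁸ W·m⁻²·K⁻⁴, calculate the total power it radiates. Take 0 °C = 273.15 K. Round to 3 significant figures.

T = 900.9 °C + 273.15 = 1174.05 K.
Area A = 6s² = 6×(0.0201 m)² = 2.42406×10⁻³ m².
P = σAT⁴ = 5.670×10⁻⁸ × 2.42406×10⁻³ × (1174.05)⁴ = 261 W.

P ≈ 261 W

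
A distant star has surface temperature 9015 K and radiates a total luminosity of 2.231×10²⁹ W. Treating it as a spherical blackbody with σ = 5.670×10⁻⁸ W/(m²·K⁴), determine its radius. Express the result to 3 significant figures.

L = 4πR²σT⁴ ⇒ R = √(L/(4πσT⁴)).
σT⁴ = 3.74495×10⁸ W/m², so R = √(2.231×10²⁹/(4π×3.74495×10⁸)) = 6.89×10⁹ m.

R ≈ 6.89×10⁹ m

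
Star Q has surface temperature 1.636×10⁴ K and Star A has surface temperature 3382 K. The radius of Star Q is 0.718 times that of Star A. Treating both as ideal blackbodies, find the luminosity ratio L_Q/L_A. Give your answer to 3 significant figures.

L ∝ R²T⁴, so L_Q/L_A = (R_Q/R_A)²(T_Q/T_A)⁴ = (0.718)² × (1.636×10⁴/3382)⁴ = 0.515524 × 547.569 = 282.

L_Q/L_A ≈ 282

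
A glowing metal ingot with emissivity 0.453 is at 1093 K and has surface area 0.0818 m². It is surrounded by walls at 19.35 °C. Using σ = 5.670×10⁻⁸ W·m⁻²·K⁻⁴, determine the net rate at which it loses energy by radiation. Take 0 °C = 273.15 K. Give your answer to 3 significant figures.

Surroundings: T = 19.35 °C + 273.15 = 292.50 K.
Area A = 0.0818 m².
Net radiated power P_net = εσA(T⁴ − T₀⁴) = 0.453×5.670×10⁻⁸×0.0818×(1093⁴ − 292.50⁴).
T⁴ − T₀⁴ = 1.42719×10¹² − 7.31987×10⁹ = 1.41987×10¹² K⁴, so P_net = 2.98×10³ W.

Net loss ≈ 2.98×10³ W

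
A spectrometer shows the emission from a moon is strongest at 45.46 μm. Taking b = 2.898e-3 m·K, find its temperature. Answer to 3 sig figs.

T ≈ 63.7 K

Wien's law gives T = b/λ_max = (2.898×10⁻³ m·K)/(4.546×10⁻⁵ m) = 63.7 K.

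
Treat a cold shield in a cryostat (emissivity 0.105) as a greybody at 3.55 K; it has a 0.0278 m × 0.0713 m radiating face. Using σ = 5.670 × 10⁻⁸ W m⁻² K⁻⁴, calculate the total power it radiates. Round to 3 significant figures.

P ≈ 1.87×10⁻⁹ W

Area A = 0.0278 × 0.0713 = 1.98214×10⁻³ m².
P = εσAT⁴ = 0.105 × 5.670×10⁻⁸ × 1.98214×10⁻³ × (3.55)⁴ = 1.87×10⁻⁹ W.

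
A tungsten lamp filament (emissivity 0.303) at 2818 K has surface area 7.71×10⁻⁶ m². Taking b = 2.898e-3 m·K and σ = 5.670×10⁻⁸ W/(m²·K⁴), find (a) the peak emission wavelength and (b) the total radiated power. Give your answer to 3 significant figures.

(a) λ_max = b/T = 2.898×10⁻³/2818 = 1.028×10⁻⁶ m = 1.03×10³ nm.
Area A = 7.71×10⁻⁶ m².
(b) P = εσAT⁴ = 0.303×5.670×10⁻⁸×7.71×10⁻⁶×(2818)⁴ = 8.35 W.

λ_max ≈ 1.03×10³ nm; P ≈ 8.35 W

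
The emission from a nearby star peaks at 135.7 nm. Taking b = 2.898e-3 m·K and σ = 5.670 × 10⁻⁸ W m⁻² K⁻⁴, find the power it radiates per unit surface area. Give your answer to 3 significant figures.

I ≈ 1.18×10¹⁰ W/m²

Wien's law: T = b/λ_max = 2.898×10⁻³/1.357×10⁻⁷ = 21355.9 K.
Then I = σT⁴ = 5.670×10⁻⁸×(21355.9)⁴ = 1.18×10¹⁰ W/m².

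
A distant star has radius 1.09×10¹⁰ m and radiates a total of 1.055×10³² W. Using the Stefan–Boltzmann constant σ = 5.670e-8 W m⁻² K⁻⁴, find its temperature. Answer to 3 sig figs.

Surface area A = 4πR² = 4π(1.09×10¹⁰ m)² = 1.49301×10²¹ m².
P = σAT⁴ ⇒ T = (P/(σA))^(1/4) = (1.055×10³²/(5.670×10⁻⁸×1.49301×10²¹))^(1/4) = 3.34×10⁴ K.

T ≈ 3.34×10⁴ K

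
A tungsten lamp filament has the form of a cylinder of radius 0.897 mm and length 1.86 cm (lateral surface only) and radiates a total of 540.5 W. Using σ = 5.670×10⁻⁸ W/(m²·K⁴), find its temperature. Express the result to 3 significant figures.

Lateral area A = 2πrL = 2π×8.97×10⁻⁴×0.0186 = 1.04830×10⁻⁴ m².
P = σAT⁴ ⇒ T = (P/(σA))^(1/4) = (540.5/(5.670×10⁻⁸×1.04830×10⁻⁴))^(1/4) = 3.09×10³ K.

T ≈ 3.09×10³ K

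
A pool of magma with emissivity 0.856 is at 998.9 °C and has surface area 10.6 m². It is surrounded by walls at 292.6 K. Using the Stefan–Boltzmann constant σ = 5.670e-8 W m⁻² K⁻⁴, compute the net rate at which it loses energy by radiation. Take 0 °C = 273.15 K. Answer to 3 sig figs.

T = 998.9 °C + 273.15 = 1272.05 K.
Area A = 10.6 m².
Net radiated power P_net = εσA(T⁴ − T₀⁴) = 0.856×5.670×10⁻⁸×10.6×(1272.05⁴ − 292.6⁴).
T⁴ − T₀⁴ = 2.61828×10¹² − 7.32989×10⁹ = 2.61095×10¹² K⁴, so P_net = 1.34×10⁶ W.

Net loss ≈ 1.34×10⁶ W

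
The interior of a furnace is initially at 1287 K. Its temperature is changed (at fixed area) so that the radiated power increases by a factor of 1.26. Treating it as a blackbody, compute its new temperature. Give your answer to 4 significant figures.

T₂ ≈ 1364 K

P ∝ T⁴, so T₂/T₁ = (P₂/P₁)^(1/4) = (1.26)^(1/4) = 1.05948.
T₂ = 1287 × 1.05948 = 1364 K.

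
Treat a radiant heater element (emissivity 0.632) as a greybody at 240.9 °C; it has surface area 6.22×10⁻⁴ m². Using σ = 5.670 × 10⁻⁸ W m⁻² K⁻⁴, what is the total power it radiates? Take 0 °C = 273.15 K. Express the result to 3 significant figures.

T = 240.9 °C + 273.15 = 514.05 K.
Area A = 6.22×10⁻⁴ m².
P = εσAT⁴ = 0.632 × 5.670×10⁻⁸ × 6.22×10⁻⁴ × (514.05)⁴ = 1.56 W.

P ≈ 1.56 W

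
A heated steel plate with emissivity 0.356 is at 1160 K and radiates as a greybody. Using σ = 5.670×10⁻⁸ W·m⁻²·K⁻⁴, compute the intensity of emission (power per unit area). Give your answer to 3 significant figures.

I ≈ 3.65×10⁴ W/m²

Stefan–Boltzmann: I = εσT⁴ = 0.356 × 5.670×10⁻⁸ × (1160)⁴ = 3.65×10⁴ W/m².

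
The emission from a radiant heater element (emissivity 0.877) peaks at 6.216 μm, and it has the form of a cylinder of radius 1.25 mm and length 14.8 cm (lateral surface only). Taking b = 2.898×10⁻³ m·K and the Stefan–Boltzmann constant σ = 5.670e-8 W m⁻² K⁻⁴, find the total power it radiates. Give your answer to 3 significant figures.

Wien's law: T = b/λ_max = 2.898×10⁻³/6.216×10⁻⁶ = 466.216 K.
Lateral area A = 2πrL = 2π×1.25×10⁻³×0.148 = 1.16239×10⁻³ m².
Then P = εσAT⁴ = 0.877×5.670×10⁻⁸×1.16239×10⁻³×(466.216)⁴ = 2.73 W.

P ≈ 2.73 W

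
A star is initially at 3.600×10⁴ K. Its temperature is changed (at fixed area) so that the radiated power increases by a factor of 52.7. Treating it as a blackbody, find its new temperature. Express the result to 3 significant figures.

P ∝ T⁴, so T₂/T₁ = (P₂/P₁)^(1/4) = (52.7)^(1/4) = 2.69434.
T₂ = 3.600×10⁴ × 2.69434 = 9.70×10⁴ K.

T₂ ≈ 9.70×10⁴ K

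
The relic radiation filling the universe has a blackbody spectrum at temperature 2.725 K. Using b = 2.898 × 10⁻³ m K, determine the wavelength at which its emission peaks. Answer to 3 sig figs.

λ_max ≈ 1.06 mm

Wien's displacement law: λ_max = b/T = (2.898×10⁻³ m·K)/(2.725 K) = 1.063×10⁻³ m.
That is 1.06 mm, in the microwave range.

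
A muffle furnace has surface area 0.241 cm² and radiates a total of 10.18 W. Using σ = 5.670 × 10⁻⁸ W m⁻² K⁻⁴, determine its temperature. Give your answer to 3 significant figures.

Area A = 0.241 cm² = 2.41×10⁻⁵ m².
P = σAT⁴ ⇒ T = (P/(σA))^(1/4) = (10.18/(5.670×10⁻⁸×2.41×10⁻⁵))^(1/4) = 1.65×10³ K.

T ≈ 1.65×10³ K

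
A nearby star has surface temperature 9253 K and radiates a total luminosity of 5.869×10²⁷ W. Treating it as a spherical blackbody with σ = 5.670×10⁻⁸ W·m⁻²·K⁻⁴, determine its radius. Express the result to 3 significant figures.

L = 4πR²σT⁴ ⇒ R = √(L/(4πσT⁴)).
σT⁴ = 4.15636×10⁸ W/m², so R = √(5.869×10²⁷/(4π×4.15636×10⁸)) = 1.06×10⁹ m.

R ≈ 1.06×10⁹ m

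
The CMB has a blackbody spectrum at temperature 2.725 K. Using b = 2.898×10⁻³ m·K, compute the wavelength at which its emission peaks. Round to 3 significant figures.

λ_max ≈ 1.06×10⁻³ m

Wien's displacement law: λ_max = b/T = (2.898×10⁻³ m·K)/(2.725 K) = 1.063×10⁻³ m.
That is 1.06×10⁻³ m, in the microwave range.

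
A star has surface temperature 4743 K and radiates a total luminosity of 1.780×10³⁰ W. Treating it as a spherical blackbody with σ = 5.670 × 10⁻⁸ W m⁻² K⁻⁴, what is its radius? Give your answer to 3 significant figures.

R ≈ 7.03×10¹⁰ m

L = 4πR²σT⁴ ⇒ R = √(L/(4πσT⁴)).
σT⁴ = 2.86943×10⁷ W/m², so R = √(1.780×10³⁰/(4π×2.86943×10⁷)) = 7.03×10¹⁰ m.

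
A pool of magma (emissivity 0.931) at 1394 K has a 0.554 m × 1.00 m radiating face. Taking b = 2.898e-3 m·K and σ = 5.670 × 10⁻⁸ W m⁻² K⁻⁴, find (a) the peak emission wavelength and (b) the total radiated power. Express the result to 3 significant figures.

λ_max ≈ 2.08×10³ nm; P ≈ 1.10×10⁵ W

(a) λ_max = b/T = 2.898×10⁻³/1394 = 2.079×10⁻⁶ m = 2.08×10³ nm.
Area A = 0.554 × 1.00 = 0.554 m².
(b) P = εσAT⁴ = 0.931×5.670×10⁻⁸×0.554×(1394)⁴ = 1.10×10⁵ W.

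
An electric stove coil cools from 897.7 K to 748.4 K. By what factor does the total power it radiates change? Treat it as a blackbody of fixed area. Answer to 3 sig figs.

P₂/P₁ ≈ 0.483

P ∝ T⁴, so P₂/P₁ = (T₂/T₁)⁴ = (748.4/897.7)⁴ = (0.833686)⁴ = 0.483.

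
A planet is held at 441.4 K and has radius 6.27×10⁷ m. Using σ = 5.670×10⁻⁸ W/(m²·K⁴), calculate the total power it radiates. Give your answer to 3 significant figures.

Surface area A = 4πR² = 4π(6.27×10⁷ m)² = 4.94020×10¹⁶ m².
P = σAT⁴ = 5.670×10⁻⁸ × 4.94020×10¹⁶ × (441.4)⁴ = 1.06×10²⁰ W.

P ≈ 1.06×10²⁰ W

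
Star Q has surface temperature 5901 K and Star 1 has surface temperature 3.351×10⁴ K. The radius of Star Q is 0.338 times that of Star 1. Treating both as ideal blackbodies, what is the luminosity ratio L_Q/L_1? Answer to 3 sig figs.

L_Q/L_1 ≈ 1.10×10⁻⁴

L ∝ R²T⁴, so L_Q/L_1 = (R_Q/R_1)²(T_Q/T_1)⁴ = (0.338)² × (5901/3.351×10⁴)⁴ = 0.114244 × 9.61623×10⁻⁴ = 1.10×10⁻⁴.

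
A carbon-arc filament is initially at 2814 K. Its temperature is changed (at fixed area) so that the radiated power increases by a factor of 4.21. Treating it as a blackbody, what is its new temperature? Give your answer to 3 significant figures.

T₂ ≈ 4.03×10³ K

P ∝ T⁴, so T₂/T₁ = (P₂/P₁)^(1/4) = (4.21)^(1/4) = 1.43242.
T₂ = 2814 × 1.43242 = 4.03×10³ K.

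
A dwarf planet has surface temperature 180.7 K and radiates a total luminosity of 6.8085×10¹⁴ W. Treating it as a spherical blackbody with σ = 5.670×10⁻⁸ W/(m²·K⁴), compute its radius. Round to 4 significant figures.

R ≈ 9.467×10⁵ m

L = 4πR²σT⁴ ⇒ R = √(L/(4πσT⁴)).
σT⁴ = 60.4527 W/m², so R = √(6.8085×10¹⁴/(4π×60.4527)) = 9.467×10⁵ m.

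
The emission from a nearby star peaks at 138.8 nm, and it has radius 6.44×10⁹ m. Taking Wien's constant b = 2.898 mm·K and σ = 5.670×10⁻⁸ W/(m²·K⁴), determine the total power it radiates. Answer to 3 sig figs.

P ≈ 5.62×10³⁰ W

Wien's law: T = b/λ_max = 2.898×10⁻³/1.388×10⁻⁷ = 20879.0 K.
Surface area A = 4πR² = 4π(6.44×10⁹ m)² = 5.21173×10²⁰ m².
Then P = σAT⁴ = 5.670×10⁻⁸×5.21173×10²⁰×(20879.0)⁴ = 5.62×10³⁰ W.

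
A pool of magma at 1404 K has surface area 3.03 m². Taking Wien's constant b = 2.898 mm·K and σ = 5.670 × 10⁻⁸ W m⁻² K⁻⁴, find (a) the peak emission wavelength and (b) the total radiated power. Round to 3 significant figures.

λ_max ≈ 2.06 μm; P ≈ 6.68×10⁵ W

(a) λ_max = b/T = 2.898×10⁻³/1404 = 2.064×10⁻⁶ m = 2.06 μm.
Area A = 3.03 m².
(b) P = σAT⁴ = 5.670×10⁻⁸×3.03×(1404)⁴ = 6.68×10⁵ W.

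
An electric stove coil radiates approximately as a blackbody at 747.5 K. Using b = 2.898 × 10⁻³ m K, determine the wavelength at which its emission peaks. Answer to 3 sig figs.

Wien's displacement law: λ_max = b/T = (2.898×10⁻³ m·K)/(747.5 K) = 3.877×10⁻⁶ m.
That is 3.88 μm, in the infrared range.

λ_max ≈ 3.88 μm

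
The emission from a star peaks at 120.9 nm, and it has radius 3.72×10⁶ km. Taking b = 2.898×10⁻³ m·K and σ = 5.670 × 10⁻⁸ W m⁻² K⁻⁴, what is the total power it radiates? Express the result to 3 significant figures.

P ≈ 3.26×10³⁰ W

Wien's law: T = b/λ_max = 2.898×10⁻³/1.209×10⁻⁷ = 23970.2 K.
Surface area A = 4πR² = 4π(3.72×10⁹ m)² = 1.73898×10²⁰ m².
Then P = σAT⁴ = 5.670×10⁻⁸×1.73898×10²⁰×(23970.2)⁴ = 3.26×10³⁰ W.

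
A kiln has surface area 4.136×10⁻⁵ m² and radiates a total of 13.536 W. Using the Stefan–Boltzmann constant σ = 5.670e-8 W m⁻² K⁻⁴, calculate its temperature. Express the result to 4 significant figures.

T ≈ 1550 K

Area A = 4.136×10⁻⁵ m².
P = σAT⁴ ⇒ T = (P/(σA))^(1/4) = (13.536/(5.670×10⁻⁸×4.136×10⁻⁵))^(1/4) = 1550 K.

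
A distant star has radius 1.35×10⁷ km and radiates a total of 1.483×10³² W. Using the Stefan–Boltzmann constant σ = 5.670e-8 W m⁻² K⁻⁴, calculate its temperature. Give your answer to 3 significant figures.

T ≈ 3.27×10⁴ K

Surface area A = 4πR² = 4π(1.35×10¹⁰ m)² = 2.29022×10²¹ m².
P = σAT⁴ ⇒ T = (P/(σA))^(1/4) = (1.483×10³²/(5.670×10⁻⁸×2.29022×10²¹))^(1/4) = 3.27×10⁴ K.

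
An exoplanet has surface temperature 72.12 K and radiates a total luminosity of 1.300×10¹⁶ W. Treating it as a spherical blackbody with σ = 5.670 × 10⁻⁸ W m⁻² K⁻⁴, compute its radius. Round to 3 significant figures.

R ≈ 2.60×10⁷ m

L = 4πR²σT⁴ ⇒ R = √(L/(4πσT⁴)).
σT⁴ = 1.53393 W/m², so R = √(1.300×10¹⁶/(4π×1.53393)) = 2.60×10⁷ m.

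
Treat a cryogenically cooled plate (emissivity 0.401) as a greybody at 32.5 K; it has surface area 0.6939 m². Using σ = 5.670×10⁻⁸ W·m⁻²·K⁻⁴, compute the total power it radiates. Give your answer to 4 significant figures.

P ≈ 0.01760 W

Area A = 0.6939 m².
P = εσAT⁴ = 0.401 × 5.670×10⁻⁸ × 0.6939 × (32.5)⁴ = 0.01760 W.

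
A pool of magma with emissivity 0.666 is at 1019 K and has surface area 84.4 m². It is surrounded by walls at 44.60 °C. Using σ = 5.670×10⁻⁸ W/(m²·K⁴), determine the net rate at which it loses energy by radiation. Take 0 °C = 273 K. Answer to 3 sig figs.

Surroundings: T = 44.60 °C + 273 = 317.60 K.
Area A = 84.4 m².
Net radiated power P_net = εσA(T⁴ − T₀⁴) = 0.666×5.670×10⁻⁸×84.4×(1019⁴ − 317.60⁴).
T⁴ − T₀⁴ = 1.07819×10¹² − 1.01747×10¹⁰ = 1.06802×10¹² K⁴, so P_net = 3.40×10⁶ W.

Net loss ≈ 3.40×10⁶ W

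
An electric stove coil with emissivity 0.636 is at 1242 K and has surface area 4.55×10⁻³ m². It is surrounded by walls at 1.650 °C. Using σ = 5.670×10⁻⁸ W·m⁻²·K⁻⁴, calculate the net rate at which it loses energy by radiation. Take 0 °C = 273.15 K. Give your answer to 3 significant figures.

Surroundings: T = 1.650 °C + 273.15 = 274.800 K.
Area A = 4.55×10⁻³ m².
Net radiated power P_net = εσA(T⁴ − T₀⁴) = 0.636×5.670×10⁻⁸×4.55×10⁻³×(1242⁴ − 274.800⁴).
T⁴ − T₀⁴ = 2.37950×10¹² − 5.70252×10⁹ = 2.37380×10¹² K⁴, so P_net = 389 W.

Net loss ≈ 389 W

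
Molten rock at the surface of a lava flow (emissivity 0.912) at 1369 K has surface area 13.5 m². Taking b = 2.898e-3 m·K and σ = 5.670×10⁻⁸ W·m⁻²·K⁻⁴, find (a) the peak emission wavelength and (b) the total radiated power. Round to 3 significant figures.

λ_max ≈ 2.12×10³ nm; P ≈ 2.45×10⁶ W

(a) λ_max = b/T = 2.898×10⁻³/1369 = 2.117×10⁻⁶ m = 2.12×10³ nm.
Area A = 13.5 m².
(b) P = εσAT⁴ = 0.912×5.670×10⁻⁸×13.5×(1369)⁴ = 2.45×10⁶ W.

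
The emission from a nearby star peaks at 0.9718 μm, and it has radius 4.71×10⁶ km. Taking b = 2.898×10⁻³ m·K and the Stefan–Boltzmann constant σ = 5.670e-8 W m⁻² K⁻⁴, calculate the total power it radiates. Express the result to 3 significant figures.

Wien's law: T = b/λ_max = 2.898×10⁻³/9.718×10⁻⁷ = 2982.10 K.
Surface area A = 4πR² = 4π(4.71×10⁹ m)² = 2.78774×10²⁰ m².
Then P = σAT⁴ = 5.670×10⁻⁸×2.78774×10²⁰×(2982.10)⁴ = 1.25×10²⁷ W.

P ≈ 1.25×10²⁷ W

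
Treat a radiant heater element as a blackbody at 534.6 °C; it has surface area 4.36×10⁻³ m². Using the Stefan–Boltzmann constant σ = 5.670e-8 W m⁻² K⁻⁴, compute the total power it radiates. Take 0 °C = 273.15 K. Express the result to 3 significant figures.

T = 534.6 °C + 273.15 = 807.75 K.
Area A = 4.36×10⁻³ m².
P = σAT⁴ = 5.670×10⁻⁸ × 4.36×10⁻³ × (807.75)⁴ = 105 W.

P ≈ 105 W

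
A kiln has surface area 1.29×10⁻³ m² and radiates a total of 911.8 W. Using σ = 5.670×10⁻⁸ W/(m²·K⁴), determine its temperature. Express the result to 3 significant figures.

Area A = 1.29×10⁻³ m².
P = σAT⁴ ⇒ T = (P/(σA))^(1/4) = (911.8/(5.670×10⁻⁸×1.29×10⁻³))^(1/4) = 1.88×10³ K.

T ≈ 1.88×10³ K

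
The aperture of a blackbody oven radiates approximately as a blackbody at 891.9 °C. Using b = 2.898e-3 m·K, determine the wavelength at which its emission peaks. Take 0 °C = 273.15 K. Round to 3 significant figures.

λ_max ≈ 2.49×10³ nm

T = 891.9 °C + 273.15 = 1165.05 K.
Wien's displacement law: λ_max = b/T = (2.898×10⁻³ m·K)/(1165.05 K) = 2.487×10⁻⁶ m.
That is 2.49×10³ nm, in the infrared range.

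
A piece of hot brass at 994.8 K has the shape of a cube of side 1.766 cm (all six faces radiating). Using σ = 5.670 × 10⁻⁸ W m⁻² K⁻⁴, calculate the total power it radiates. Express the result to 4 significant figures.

P ≈ 103.9 W

Area A = 6s² = 6×(0.01766 m)² = 1.87125×10⁻³ m².
P = σAT⁴ = 5.670×10⁻⁸ × 1.87125×10⁻³ × (994.8)⁴ = 103.9 W.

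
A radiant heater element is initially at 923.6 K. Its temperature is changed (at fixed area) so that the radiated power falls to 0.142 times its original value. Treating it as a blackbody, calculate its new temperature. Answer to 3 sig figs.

P ∝ T⁴, so T₂/T₁ = (P₂/P₁)^(1/4) = (0.142)^(1/4) = 0.613864.
T₂ = 923.6 × 0.613864 = 567 K.

T₂ ≈ 567 K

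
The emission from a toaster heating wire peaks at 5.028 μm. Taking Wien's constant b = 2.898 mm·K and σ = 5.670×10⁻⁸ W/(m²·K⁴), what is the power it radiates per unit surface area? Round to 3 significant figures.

I ≈ 6.26×10³ W/m²

Wien's law: T = b/λ_max = 2.898×10⁻³/5.028×10⁻⁶ = 576.372 K.
Then I = σT⁴ = 5.670×10⁻⁸×(576.372)⁴ = 6.26×10³ W/m².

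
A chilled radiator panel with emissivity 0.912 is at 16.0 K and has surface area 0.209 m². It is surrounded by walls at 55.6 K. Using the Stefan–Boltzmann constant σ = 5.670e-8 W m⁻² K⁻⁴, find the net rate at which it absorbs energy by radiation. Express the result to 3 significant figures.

Area A = 0.209 m².
Net radiated power P_net = εσA(T⁴ − T₀⁴) = 0.912×5.670×10⁻⁸×0.209×(16.0⁴ − 55.6⁴).
T⁴ − T₀⁴ = 65536.0 − 9.55651×10⁶ = -9.49097×10⁶ K⁴, so P_net = -0.103 W — negative, meaning a net gain of 0.103 W.

Net gain ≈ 0.103 W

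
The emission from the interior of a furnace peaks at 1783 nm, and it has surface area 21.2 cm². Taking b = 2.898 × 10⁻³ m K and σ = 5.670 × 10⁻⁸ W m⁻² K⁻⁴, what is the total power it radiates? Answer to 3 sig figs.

P ≈ 839 W

Wien's law: T = b/λ_max = 2.898×10⁻³/1.783×10⁻⁶ = 1625.35 K.
Area A = 21.2 cm² = 2.12×10⁻³ m².
Then P = σAT⁴ = 5.670×10⁻⁸×2.12×10⁻³×(1625.35)⁴ = 839 W.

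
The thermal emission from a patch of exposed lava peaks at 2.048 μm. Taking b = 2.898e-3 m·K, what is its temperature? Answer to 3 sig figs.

T ≈ 1.42×10³ K

Wien's law gives T = b/λ_max = (2.898×10⁻³ m·K)/(2.048×10⁻⁶ m) = 1.42×10³ K.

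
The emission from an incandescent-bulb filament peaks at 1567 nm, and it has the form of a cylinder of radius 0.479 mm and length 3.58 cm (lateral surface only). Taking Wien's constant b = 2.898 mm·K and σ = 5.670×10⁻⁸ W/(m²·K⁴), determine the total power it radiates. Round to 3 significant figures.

P ≈ 71.5 W

Wien's law: T = b/λ_max = 2.898×10⁻³/1.567×10⁻⁶ = 1849.39 K.
Lateral area A = 2πrL = 2π×4.79×10⁻⁴×0.0358 = 1.07745×10⁻⁴ m².
Then P = σAT⁴ = 5.670×10⁻⁸×1.07745×10⁻⁴×(1849.39)⁴ = 71.5 W.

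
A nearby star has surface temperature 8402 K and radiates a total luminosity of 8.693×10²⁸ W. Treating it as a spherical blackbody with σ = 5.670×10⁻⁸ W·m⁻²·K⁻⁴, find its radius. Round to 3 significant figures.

L = 4πR²σT⁴ ⇒ R = √(L/(4πσT⁴)).
σT⁴ = 2.82562×10⁸ W/m², so R = √(8.693×10²⁸/(4π×2.82562×10⁸)) = 4.95×10⁹ m.

R ≈ 4.95×10⁹ m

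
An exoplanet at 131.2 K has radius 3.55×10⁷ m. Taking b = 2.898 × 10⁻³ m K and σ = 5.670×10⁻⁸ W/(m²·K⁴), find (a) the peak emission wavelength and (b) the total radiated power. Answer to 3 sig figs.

λ_max ≈ 22.1 μm; P ≈ 2.66×10¹⁷ W

(a) λ_max = b/T = 2.898×10⁻³/131.2 = 2.209×10⁻⁵ m = 22.1 μm.
Surface area A = 4πR² = 4π(3.55×10⁷ m)² = 1.58368×10¹⁶ m².
(b) P = σAT⁴ = 5.670×10⁻⁸×1.58368×10¹⁶×(131.2)⁴ = 2.66×10¹⁷ W.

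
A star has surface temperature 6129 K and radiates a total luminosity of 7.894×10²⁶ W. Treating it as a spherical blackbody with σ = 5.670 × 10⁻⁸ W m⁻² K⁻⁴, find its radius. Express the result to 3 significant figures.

L = 4πR²σT⁴ ⇒ R = √(L/(4πσT⁴)).
σT⁴ = 8.00095×10⁷ W/m², so R = √(7.894×10²⁶/(4π×8.00095×10⁷)) = 8.86×10⁸ m.

R ≈ 8.86×10⁸ m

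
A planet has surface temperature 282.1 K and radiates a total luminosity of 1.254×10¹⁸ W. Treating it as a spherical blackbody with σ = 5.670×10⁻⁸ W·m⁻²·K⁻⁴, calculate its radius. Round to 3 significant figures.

R ≈ 1.67×10⁷ m

L = 4πR²σT⁴ ⇒ R = √(L/(4πσT⁴)).
σT⁴ = 359.083 W/m², so R = √(1.254×10¹⁸/(4π×359.083)) = 1.67×10⁷ m.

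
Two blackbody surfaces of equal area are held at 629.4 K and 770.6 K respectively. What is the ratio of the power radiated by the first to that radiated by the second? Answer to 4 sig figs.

With equal areas, P₁/P₂ = (T₁/T₂)⁴ = (629.4/770.6)⁴ = 0.4450.

P₁/P₂ ≈ 0.4450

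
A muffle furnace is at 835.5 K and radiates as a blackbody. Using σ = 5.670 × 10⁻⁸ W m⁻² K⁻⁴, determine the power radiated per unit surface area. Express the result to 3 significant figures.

I ≈ 2.76×10⁴ W/m²

Stefan–Boltzmann: I = σT⁴ = 5.670×10⁻⁸ × (835.5)⁴ = 2.76×10⁴ W/m².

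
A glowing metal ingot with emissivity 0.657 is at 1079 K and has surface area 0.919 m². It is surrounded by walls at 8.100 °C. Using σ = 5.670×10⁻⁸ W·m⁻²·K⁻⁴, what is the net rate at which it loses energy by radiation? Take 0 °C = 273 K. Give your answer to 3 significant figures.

Net loss ≈ 4.62×10⁴ W

Surroundings: T = 8.100 °C + 273 = 281.100 K.
Area A = 0.919 m².
Net radiated power P_net = εσA(T⁴ − T₀⁴) = 0.657×5.670×10⁻⁸×0.919×(1079⁴ − 281.100⁴).
T⁴ − T₀⁴ = 1.35546×10¹² − 6.24372×10⁹ = 1.34922×10¹² K⁴, so P_net = 4.62×10⁴ W.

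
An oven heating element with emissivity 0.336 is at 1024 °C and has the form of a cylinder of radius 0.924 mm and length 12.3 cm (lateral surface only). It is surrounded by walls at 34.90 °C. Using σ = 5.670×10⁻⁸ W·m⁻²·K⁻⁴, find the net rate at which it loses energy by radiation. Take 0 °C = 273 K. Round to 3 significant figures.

Net loss ≈ 38.4 W

T = 1024 °C + 273 = 1297 K.
Surroundings: T = 34.90 °C + 273 = 307.90 K.
Lateral area A = 2πrL = 2π×9.24×10⁻⁴×0.123 = 7.14097×10⁻⁴ m².
Net radiated power P_net = εσA(T⁴ − T₀⁴) = 0.336×5.670×10⁻⁸×7.14097×10⁻⁴×(1297⁴ − 307.90⁴).
T⁴ − T₀⁴ = 2.82983×10¹² − 8.98750×10⁹ = 2.82084×10¹² K⁴, so P_net = 38.4 W.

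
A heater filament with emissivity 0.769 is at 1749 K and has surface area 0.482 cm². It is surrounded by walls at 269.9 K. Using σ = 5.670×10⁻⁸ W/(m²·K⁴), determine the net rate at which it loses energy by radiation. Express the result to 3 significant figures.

Net loss ≈ 19.7 W

Area A = 0.482 cm² = 4.82×10⁻⁵ m².
Net radiated power P_net = εσA(T⁴ − T₀⁴) = 0.769×5.670×10⁻⁸×4.82×10⁻⁵×(1749⁴ − 269.9⁴).
T⁴ − T₀⁴ = 9.35749×10¹² − 5.30654×10⁹ = 9.35218×10¹² K⁴, so P_net = 19.7 W.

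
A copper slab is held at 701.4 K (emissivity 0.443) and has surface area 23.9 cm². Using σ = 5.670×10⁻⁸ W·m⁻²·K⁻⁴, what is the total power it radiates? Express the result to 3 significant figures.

P ≈ 14.5 W

Area A = 23.9 cm² = 2.39×10⁻³ m².
P = εσAT⁴ = 0.443 × 5.670×10⁻⁸ × 2.39×10⁻³ × (701.4)⁴ = 14.5 W.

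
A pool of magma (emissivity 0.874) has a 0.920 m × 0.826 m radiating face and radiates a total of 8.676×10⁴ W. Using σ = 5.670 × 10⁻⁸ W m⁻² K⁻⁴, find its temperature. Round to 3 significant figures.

Area A = 0.920 × 0.826 = 0.75992 m².
P = εσAT⁴ ⇒ T = (P/(εσA))^(1/4) = (8.676×10⁴/(0.874×5.670×10⁻⁸×0.75992))^(1/4) = 1.23×10³ K.

T ≈ 1.23×10³ K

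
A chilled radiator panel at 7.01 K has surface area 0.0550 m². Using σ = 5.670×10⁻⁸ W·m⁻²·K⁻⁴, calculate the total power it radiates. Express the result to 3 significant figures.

P ≈ 7.53×10⁻⁶ W

Area A = 0.0550 m².
P = σAT⁴ = 5.670×10⁻⁸ × 0.0550 × (7.01)⁴ = 7.53×10⁻⁶ W.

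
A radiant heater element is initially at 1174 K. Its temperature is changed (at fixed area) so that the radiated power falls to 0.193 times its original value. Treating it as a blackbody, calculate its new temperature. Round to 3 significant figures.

P ∝ T⁴, so T₂/T₁ = (P₂/P₁)^(1/4) = (0.193)^(1/4) = 0.662810.
T₂ = 1174 × 0.662810 = 778 K.

T₂ ≈ 778 K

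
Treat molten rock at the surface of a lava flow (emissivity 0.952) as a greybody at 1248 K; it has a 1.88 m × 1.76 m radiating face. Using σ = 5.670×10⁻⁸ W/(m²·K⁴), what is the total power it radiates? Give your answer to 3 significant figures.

P ≈ 4.33×10⁵ W

Area A = 1.88 × 1.76 = 3.3088 m².
P = εσAT⁴ = 0.952 × 5.670×10⁻⁸ × 3.3088 × (1248)⁴ = 4.33×10⁵ W.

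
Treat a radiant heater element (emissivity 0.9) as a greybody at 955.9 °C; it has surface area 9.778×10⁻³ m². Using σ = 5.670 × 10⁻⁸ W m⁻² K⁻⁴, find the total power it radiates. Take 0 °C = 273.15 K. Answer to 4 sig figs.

P ≈ 1139 W

T = 955.9 °C + 273.15 = 1229.05 K.
Area A = 9.778×10⁻³ m².
P = εσAT⁴ = 0.9 × 5.670×10⁻⁸ × 9.778×10⁻³ × (1229.05)⁴ = 1139 W.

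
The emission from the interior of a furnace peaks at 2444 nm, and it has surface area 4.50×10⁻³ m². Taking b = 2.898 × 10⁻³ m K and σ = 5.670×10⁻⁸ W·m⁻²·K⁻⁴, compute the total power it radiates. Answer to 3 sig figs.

P ≈ 504 W

Wien's law: T = b/λ_max = 2.898×10⁻³/2.444×10⁻⁶ = 1185.76 K.
Area A = 4.50×10⁻³ m².
Then P = σAT⁴ = 5.670×10⁻⁸×4.50×10⁻³×(1185.76)⁴ = 504 W.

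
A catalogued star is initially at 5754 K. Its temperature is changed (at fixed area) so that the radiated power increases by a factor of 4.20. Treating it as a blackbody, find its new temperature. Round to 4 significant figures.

P ∝ T⁴, so T₂/T₁ = (P₂/P₁)^(1/4) = (4.20)^(1/4) = 1.43157.
T₂ = 5754 × 1.43157 = 8237 K.

T₂ ≈ 8237 K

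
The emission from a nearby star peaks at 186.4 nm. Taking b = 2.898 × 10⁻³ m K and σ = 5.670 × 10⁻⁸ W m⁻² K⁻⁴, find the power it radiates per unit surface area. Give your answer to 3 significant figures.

I ≈ 3.31×10⁹ W/m²

Wien's law: T = b/λ_max = 2.898×10⁻³/1.864×10⁻⁷ = 15547.2 K.
Then I = σT⁴ = 5.670×10⁻⁸×(15547.2)⁴ = 3.31×10⁹ W/m².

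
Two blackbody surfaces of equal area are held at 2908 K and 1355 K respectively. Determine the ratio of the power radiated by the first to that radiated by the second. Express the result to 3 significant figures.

With equal areas, P₁/P₂ = (T₁/T₂)⁴ = (2908/1355)⁴ = 21.2.

P₁/P₂ ≈ 21.2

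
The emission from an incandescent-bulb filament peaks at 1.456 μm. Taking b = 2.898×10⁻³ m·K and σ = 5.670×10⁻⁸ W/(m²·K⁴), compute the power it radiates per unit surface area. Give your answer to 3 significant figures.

Wien's law: T = b/λ_max = 2.898×10⁻³/1.456×10⁻⁶ = 1990.38 K.
Then I = σT⁴ = 5.670×10⁻⁸×(1990.38)⁴ = 8.90×10⁵ W/m².

I ≈ 8.90×10⁵ W/m²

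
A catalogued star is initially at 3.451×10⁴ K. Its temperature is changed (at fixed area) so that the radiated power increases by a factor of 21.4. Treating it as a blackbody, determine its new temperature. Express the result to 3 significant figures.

T₂ ≈ 7.42×10⁴ K

P ∝ T⁴, so T₂/T₁ = (P₂/P₁)^(1/4) = (21.4)^(1/4) = 2.15082.
T₂ = 3.451×10⁴ × 2.15082 = 7.42×10⁴ K.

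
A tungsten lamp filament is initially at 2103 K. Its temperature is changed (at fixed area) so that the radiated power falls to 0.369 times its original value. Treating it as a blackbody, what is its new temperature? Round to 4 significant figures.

P ∝ T⁴, so T₂/T₁ = (P₂/P₁)^(1/4) = (0.369)^(1/4) = 0.779393.
T₂ = 2103 × 0.779393 = 1639 K.

T₂ ≈ 1639 K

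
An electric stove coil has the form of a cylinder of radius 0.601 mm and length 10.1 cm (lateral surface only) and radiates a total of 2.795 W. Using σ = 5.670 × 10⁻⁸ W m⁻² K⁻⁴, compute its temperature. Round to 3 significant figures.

T ≈ 600 K

Lateral area A = 2πrL = 2π×6.01×10⁻⁴×0.101 = 3.81396×10⁻⁴ m².
P = σAT⁴ ⇒ T = (P/(σA))^(1/4) = (2.795/(5.670×10⁻⁸×3.81396×10⁻⁴))^(1/4) = 600 K.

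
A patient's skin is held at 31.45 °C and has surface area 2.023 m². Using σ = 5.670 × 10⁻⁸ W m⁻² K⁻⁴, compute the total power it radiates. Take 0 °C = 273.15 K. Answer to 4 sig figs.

T = 31.45 °C + 273.15 = 304.60 K.
Area A = 2.023 m².
P = σAT⁴ = 5.670×10⁻⁸ × 2.023 × (304.60)⁴ = 987.4 W.

P ≈ 987.4 W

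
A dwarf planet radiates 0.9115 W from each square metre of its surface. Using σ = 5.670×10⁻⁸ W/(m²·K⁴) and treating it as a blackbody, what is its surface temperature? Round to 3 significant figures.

I = σT⁴, so T = (I/σ)^(1/4) = (0.9115/(5.670×10⁻⁸))^(1/4) = 63.3 K.

T ≈ 63.3 K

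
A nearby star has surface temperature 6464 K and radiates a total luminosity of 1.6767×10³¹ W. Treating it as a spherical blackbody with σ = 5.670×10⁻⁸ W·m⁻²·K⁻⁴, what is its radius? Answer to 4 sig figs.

L = 4πR²σT⁴ ⇒ R = √(L/(4πσT⁴)).
σT⁴ = 9.89893×10⁷ W/m², so R = √(1.6767×10³¹/(4π×9.89893×10⁷)) = 1.161×10¹¹ m.

R ≈ 1.161×10¹¹ m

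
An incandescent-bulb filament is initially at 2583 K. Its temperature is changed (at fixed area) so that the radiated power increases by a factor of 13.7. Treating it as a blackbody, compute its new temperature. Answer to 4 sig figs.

T₂ ≈ 4969 K

P ∝ T⁴, so T₂/T₁ = (P₂/P₁)^(1/4) = (13.7)^(1/4) = 1.92389.
T₂ = 2583 × 1.92389 = 4969 K.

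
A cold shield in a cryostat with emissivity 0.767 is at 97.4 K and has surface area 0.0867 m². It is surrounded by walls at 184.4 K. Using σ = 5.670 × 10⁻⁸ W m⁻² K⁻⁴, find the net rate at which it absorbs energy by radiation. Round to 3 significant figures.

Net gain ≈ 4.02 W

Area A = 0.0867 m².
Net radiated power P_net = εσA(T⁴ − T₀⁴) = 0.767×5.670×10⁻⁸×0.0867×(97.4⁴ − 184.4⁴).
T⁴ − T₀⁴ = 8.99986×10⁷ − 1.15623×10⁹ = -1.06623×10⁹ K⁴, so P_net = -4.02 W — negative, meaning a net gain of 4.02 W.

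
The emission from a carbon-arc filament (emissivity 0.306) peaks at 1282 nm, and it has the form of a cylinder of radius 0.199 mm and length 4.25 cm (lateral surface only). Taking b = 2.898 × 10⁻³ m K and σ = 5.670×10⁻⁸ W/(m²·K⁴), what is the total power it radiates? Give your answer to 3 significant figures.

Wien's law: T = b/λ_max = 2.898×10⁻³/1.282×10⁻⁶ = 2260.53 K.
Lateral area A = 2πrL = 2π×1.99×10⁻⁴×0.0425 = 5.31400×10⁻⁵ m².
Then P = εσAT⁴ = 0.306×5.670×10⁻⁸×5.31400×10⁻⁵×(2260.53)⁴ = 24.1 W.

P ≈ 24.1 W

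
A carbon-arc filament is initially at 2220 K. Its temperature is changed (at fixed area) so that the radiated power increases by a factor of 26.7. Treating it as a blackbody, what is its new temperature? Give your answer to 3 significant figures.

P ∝ T⁴, so T₂/T₁ = (P₂/P₁)^(1/4) = (26.7)^(1/4) = 2.27315.
T₂ = 2220 × 2.27315 = 5.05×10³ K.

T₂ ≈ 5.05×10³ K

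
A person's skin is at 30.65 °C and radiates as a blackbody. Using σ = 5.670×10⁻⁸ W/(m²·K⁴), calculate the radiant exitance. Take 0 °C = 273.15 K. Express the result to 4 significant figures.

T = 30.65 °C + 273.15 = 303.80 K.
Stefan–Boltzmann: I = σT⁴ = 5.670×10⁻⁸ × (303.80)⁴ = 483.0 W/m².

I ≈ 483.0 W/m²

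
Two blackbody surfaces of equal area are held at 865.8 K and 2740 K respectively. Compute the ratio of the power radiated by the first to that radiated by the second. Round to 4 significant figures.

P₁/P₂ ≈ 9.969×10⁻³

With equal areas, P₁/P₂ = (T₁/T₂)⁴ = (865.8/2740)⁴ = 9.969×10⁻³.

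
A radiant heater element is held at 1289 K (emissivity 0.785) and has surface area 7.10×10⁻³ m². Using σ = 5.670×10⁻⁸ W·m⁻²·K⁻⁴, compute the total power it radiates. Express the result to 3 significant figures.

Area A = 7.10×10⁻³ m².
P = εσAT⁴ = 0.785 × 5.670×10⁻⁸ × 7.10×10⁻³ × (1289)⁴ = 872 W.

P ≈ 872 W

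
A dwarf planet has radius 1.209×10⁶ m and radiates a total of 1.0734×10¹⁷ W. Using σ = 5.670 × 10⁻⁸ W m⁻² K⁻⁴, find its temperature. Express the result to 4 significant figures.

Surface area A = 4πR² = 4π(1.209×10⁶ m)² = 1.83680×10¹³ m².
P = σAT⁴ ⇒ T = (P/(σA))^(1/4) = (1.0734×10¹⁷/(5.670×10⁻⁸×1.83680×10¹³))^(1/4) = 566.6 K.

T ≈ 566.6 K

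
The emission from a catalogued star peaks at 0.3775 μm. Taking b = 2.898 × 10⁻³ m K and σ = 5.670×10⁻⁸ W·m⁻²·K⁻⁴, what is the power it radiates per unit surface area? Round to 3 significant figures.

I ≈ 1.97×10⁸ W/m²

Wien's law: T = b/λ_max = 2.898×10⁻³/3.775×10⁻⁷ = 7676.82 K.
Then I = σT⁴ = 5.670×10⁻⁸×(7676.82)⁴ = 1.97×10⁸ W/m².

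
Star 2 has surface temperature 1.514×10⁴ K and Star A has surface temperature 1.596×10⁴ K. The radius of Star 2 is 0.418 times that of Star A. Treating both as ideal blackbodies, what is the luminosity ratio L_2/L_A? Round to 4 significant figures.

L ∝ R²T⁴, so L_2/L_A = (R_2/R_A)²(T_2/T_A)⁴ = (0.418)² × (1.514×10⁴/1.596×10⁴)⁴ = 0.174724 × 0.809789 = 0.1415.

L_2/L_A ≈ 0.1415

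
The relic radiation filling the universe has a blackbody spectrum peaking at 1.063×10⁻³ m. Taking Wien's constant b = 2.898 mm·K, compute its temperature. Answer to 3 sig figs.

T ≈ 2.73 K

Wien's law gives T = b/λ_max = (2.898×10⁻³ m·K)/(1.063×10⁻³ m) = 2.73 K.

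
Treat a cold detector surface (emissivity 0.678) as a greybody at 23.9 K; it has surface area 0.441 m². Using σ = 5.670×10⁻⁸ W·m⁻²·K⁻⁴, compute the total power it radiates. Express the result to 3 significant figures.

P ≈ 5.53×10⁻³ W

Area A = 0.441 m².
P = εσAT⁴ = 0.678 × 5.670×10⁻⁸ × 0.441 × (23.9)⁴ = 5.53×10⁻³ W.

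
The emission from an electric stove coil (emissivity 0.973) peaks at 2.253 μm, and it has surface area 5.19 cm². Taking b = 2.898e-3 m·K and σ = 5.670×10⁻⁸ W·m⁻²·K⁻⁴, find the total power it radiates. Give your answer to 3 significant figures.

P ≈ 78.4 W

Wien's law: T = b/λ_max = 2.898×10⁻³/2.253×10⁻⁶ = 1286.28 K.
Area A = 5.19 cm² = 5.19×10⁻⁴ m².
Then P = εσAT⁴ = 0.973×5.670×10⁻⁸×5.19×10⁻⁴×(1286.28)⁴ = 78.4 W.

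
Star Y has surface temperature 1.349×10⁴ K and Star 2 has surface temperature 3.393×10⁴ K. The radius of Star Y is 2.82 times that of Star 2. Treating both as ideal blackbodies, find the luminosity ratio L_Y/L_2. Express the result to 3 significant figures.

L ∝ R²T⁴, so L_Y/L_2 = (R_Y/R_2)²(T_Y/T_2)⁴ = (2.82)² × (1.349×10⁴/3.393×10⁴)⁴ = 7.9524 × 0.0249869 = 0.199.

L_Y/L_2 ≈ 0.199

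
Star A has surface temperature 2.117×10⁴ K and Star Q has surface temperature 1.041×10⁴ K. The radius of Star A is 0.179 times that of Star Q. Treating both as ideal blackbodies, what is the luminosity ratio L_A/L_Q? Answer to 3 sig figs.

L ∝ R²T⁴, so L_A/L_Q = (R_A/R_Q)²(T_A/T_Q)⁴ = (0.179)² × (2.117×10⁴/1.041×10⁴)⁴ = 0.032041 × 17.1033 = 0.548.

L_A/L_Q ≈ 0.548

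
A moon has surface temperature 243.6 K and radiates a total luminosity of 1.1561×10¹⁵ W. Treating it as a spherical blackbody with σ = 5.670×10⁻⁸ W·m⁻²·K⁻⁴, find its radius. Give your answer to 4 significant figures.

R ≈ 6.788×10⁵ m

L = 4πR²σT⁴ ⇒ R = √(L/(4πσT⁴)).
σT⁴ = 199.661 W/m², so R = √(1.1561×10¹⁵/(4π×199.661)) = 6.788×10⁵ m.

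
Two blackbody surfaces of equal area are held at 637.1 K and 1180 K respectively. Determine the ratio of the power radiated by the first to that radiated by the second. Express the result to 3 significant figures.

P₁/P₂ ≈ 0.0850

With equal areas, P₁/P₂ = (T₁/T₂)⁴ = (637.1/1180)⁴ = 0.0850.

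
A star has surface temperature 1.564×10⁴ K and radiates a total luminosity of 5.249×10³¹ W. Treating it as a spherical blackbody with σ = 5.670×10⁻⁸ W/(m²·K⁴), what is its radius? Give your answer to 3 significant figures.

L = 4πR²σT⁴ ⇒ R = √(L/(4πσT⁴)).
σT⁴ = 3.39258×10⁹ W/m², so R = √(5.249×10³¹/(4π×3.39258×10⁹)) = 3.51×10¹⁰ m.

R ≈ 3.51×10¹⁰ m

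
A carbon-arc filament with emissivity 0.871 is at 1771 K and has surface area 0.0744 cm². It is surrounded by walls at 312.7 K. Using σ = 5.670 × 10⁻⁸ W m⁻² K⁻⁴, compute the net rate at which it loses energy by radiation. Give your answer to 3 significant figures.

Area A = 0.0744 cm² = 7.44×10⁻⁶ m².
Net radiated power P_net = εσA(T⁴ − T₀⁴) = 0.871×5.670×10⁻⁸×7.44×10⁻⁶×(1771⁴ − 312.7⁴).
T⁴ − T₀⁴ = 9.83726×10¹² − 9.56118×10⁹ = 9.82770×10¹² K⁴, so P_net = 3.61 W.

Net loss ≈ 3.61 W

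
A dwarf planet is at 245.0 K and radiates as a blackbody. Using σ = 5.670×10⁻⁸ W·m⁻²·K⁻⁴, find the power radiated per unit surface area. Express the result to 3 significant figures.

I ≈ 204 W/m²

Stefan–Boltzmann: I = σT⁴ = 5.670×10⁻⁸ × (245.0)⁴ = 204 W/m².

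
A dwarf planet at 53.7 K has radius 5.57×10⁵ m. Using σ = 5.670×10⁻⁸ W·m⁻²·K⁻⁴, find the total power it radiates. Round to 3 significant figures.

Surface area A = 4πR² = 4π(5.57×10⁵ m)² = 3.89870×10¹² m².
P = σAT⁴ = 5.670×10⁻⁸ × 3.89870×10¹² × (53.7)⁴ = 1.84×10¹² W.

P ≈ 1.84×10¹² W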